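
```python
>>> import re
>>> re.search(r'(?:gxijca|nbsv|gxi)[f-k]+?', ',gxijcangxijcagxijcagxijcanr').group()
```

'gxij'

The match spans [1:5] → 'gxij'.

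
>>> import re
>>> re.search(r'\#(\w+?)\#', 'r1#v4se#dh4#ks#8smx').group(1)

The match spans [2:8] → '#v4se#'.
Captured: group 1 = 'v4se'.

'v4se'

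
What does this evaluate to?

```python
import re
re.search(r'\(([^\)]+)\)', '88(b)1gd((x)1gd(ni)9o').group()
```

'(b)'

Unlike `match`, `search` isn't anchored — it looks for the pattern anywhere in the string.
The match spans [2:5] → '(b)'.
Captured: group 1 = 'b'.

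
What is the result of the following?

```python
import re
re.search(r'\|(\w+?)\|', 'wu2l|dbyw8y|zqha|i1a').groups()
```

`search` walks the string left to right and returns the first match it finds.
The match spans [4:12] → '|dbyw8y|'.
Captured: group 1 = 'dbyw8y'.

('dbyw8y',)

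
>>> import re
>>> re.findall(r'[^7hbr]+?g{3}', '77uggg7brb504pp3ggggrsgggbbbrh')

['uggg', '504pp3ggg', 'sggg']

The `?` after the quantifier makes it lazy — it takes as little as possible before letting the rest of the pattern try.
`findall` yields the raw match text (3 of them) because the pattern has no groups.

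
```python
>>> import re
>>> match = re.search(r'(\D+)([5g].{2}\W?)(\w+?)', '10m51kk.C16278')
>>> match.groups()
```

This matches one or more of a non-digit (captured); then one of [5g], then exactly 2 of any character, then optionally a non-word character (captured); then one or more of a word character (lazy) (captured).
`search` walks the string left to right and returns the first match it finds.
The match spans [2:7] → 'm51kk'.
Captured: group 1 = 'm', group 2 = '51k', group 3 = 'k'.

('m', '51k', 'k')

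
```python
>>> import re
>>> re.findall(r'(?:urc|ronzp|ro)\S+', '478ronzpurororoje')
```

['ronzpurororoje']

Walking the string: at [3:17] → 'ronzpurororoje'.
Since nothing is captured, `findall` lists the 1 matched substring directly.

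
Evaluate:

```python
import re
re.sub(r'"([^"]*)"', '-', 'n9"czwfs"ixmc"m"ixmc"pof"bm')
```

`sub` substitutes '-' at each match site.

'n9-ixmc-ixmc-bm'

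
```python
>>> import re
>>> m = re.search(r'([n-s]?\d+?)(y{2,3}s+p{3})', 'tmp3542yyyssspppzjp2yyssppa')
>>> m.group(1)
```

This matches optionally a character in [n-s], then one or more of a digit (lazy) (captured); then 2 to 3 of the literal 'y', then one or more of a literal 's', then exactly 3 of a literal 'p' (captured).
`re.search` scans for the first position where the pattern succeeds.
The match spans [2:16] → 'p3542yyysssppp'.
Captured: group 1 = 'p3542', group 2 = 'yyysssppp'.

'p3542'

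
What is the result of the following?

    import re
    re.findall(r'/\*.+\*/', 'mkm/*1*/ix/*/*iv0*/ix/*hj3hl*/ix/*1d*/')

['/*1*/ix/*/*iv0*/ix/*hj3hl*/ix/*1d*/']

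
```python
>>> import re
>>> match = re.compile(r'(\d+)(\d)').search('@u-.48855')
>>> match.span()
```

The match spans [4:9] → '48855'.

(4, 9)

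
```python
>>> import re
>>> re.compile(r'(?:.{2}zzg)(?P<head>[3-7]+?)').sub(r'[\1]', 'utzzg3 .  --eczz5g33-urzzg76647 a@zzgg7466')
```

'[3] .  --eczz5g33-[7]6647 a@zzgg7466'

Pattern: exactly 2 of any character, then the literal 'zzg' (non-capturing group); then one or more of a character in [3-7] (lazy) (captured as 'head').
Because the quantifier is non-greedy, it stops expanding at the earliest point where the rest of the pattern can succeed.
Matches: at [0:6] → 'utzzg3'; at [21:27] → 'urzzg7'.
`\1` in the replacement pulls in group 1's text for each match.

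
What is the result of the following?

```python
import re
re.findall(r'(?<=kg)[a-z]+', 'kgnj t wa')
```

Lookahead/lookbehind check context without consuming it, so the matched span excludes the asserted characters.
Scanning left to right: at [2:4] → 'nj'.
Since nothing is captured, `findall` lists the 1 matched substring directly.

['nj']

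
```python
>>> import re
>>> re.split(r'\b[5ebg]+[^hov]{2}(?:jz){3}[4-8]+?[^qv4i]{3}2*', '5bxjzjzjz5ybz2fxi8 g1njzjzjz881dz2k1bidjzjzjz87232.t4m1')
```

['', 'fxi8 ', 'z2k1bidjzjzjz87232.t4m1']

This matches a word boundary (`\b`, zero-width); then one or more of one of [5ebg]; then exactly 2 of any character except [hov], then the literal 'jz' repeated 3 times, then one or more of a character in [4-8] (lazy); then exactly 3 of any character except [qv4i], then zero or more of a literal '2'.
Matches to split on: at [0:14] → '5bxjzjzjz5ybz2'; at [19:32] → 'g1njzjzjz881d'.
`split` removes every match and returns the 3 fragments in between.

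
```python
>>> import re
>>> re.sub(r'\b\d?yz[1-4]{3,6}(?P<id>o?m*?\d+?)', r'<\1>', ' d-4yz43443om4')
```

Pattern: a word boundary (`\b`, zero-width); then optionally a digit, then the literal 'yz', then 3 to 6 of a character in [1-4]; then optionally the literal 'o', then zero or more of a literal 'm' (lazy), then one or more of a digit (lazy) (captured as 'id').
The replacement refers to a captured group, so each match is rewritten using its own captured text.

' d-<om4>'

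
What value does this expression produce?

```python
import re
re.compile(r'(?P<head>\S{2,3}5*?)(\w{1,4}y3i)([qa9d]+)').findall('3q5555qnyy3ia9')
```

Pattern: 2 to 3 of a non-whitespace character, then zero or more of a literal '5' (lazy) (captured as 'head'); then 1 to 4 of a word character, then the literal 'y3i' (captured); then one or more of one of [qa9d] (captured).
The `?` after the quantifier makes it lazy — it takes as little as possible before letting the rest of the pattern try.
Matches: at [0:14] match '3q5555qnyy3ia9', groups = ('3q555', '5qnyy3i', 'a9').
With 3 capturing groups, `findall` returns a 3-tuple per match.

[('3q555', '5qnyy3i', 'a9')]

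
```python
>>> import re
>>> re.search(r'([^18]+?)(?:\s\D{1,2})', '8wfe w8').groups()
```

Pattern: one or more of any character except [18] (lazy) (captured); then whitespace, then 1 to 2 of a non-digit (non-capturing group).
Unlike `match`, `search` isn't anchored — it looks for the pattern anywhere in the string.
The match spans [1:6] → 'wfe w'.
Captured: group 1 = 'wfe'.

('wfe',)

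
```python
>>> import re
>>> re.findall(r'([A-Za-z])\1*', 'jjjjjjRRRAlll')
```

['j', 'R', 'A', 'l']

After group 1 captures some text, `\1` only succeeds where that same text appears again.
`findall` collects group 1 from each match (4 total).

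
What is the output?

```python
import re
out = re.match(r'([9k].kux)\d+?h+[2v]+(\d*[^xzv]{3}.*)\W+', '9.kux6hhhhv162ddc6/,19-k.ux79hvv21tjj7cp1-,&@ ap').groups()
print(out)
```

('9.kux', '162ddc6/,19-k.ux79hvv21tjj7cp1-,&@')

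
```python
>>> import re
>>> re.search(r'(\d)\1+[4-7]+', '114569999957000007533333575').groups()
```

('1',)

The match spans [0:5] → '11456'.
Captured: group 1 = '1'.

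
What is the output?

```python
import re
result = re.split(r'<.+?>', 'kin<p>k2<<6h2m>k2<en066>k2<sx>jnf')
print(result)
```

['kin', 'k2', 'k2', 'k2', 'jnf']

Matches to split on: at [3:6] → '<p>'; at [8:15] → '<<6h2m>'; at [17:24] → '<en066>'; at [26:30] → '<sx>'.
Each match becomes a cut point; 5 segments remain.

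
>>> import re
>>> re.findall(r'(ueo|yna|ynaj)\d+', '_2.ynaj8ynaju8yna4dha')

['ynaj', 'yna']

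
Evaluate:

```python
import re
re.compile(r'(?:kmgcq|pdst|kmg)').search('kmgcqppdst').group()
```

'kmgcq'

Alternation isn't longest-match — the leftmost alternative that fits at this position is chosen.
The match spans [0:5] → 'kmgcq'.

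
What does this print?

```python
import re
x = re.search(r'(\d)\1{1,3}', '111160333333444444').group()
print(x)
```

1111

`\1` is not a pattern — it's the concrete string captured by group 1, re-applied verbatim.
The match spans [0:4] → '1111'.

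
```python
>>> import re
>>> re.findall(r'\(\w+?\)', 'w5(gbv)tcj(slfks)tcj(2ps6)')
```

['(gbv)', '(slfks)', '(2ps6)']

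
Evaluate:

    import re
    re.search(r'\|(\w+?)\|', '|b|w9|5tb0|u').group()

The match spans [0:3] → '|b|'.

'|b|'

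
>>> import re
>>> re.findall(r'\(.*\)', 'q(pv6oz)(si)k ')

Since nothing is captured, `findall` lists the 1 matched substring directly.

['(pv6oz)(si)']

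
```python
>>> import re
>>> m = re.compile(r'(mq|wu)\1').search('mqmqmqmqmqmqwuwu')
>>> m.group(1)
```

The backreference `\1` re-matches whatever the first group consumed, character for character.
`re.search` scans for the first position where the pattern succeeds.
The match spans [0:4] → 'mqmq'.
Captured: group 1 = 'mq'.

'mq'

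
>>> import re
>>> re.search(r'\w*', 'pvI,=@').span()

The pattern matches zero or more of a word character.
The match spans [0:3] → 'pvI'.

(0, 3)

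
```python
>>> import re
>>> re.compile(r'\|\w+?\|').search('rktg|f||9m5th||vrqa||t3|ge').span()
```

The match spans [4:7] → '|f|'.

(4, 7)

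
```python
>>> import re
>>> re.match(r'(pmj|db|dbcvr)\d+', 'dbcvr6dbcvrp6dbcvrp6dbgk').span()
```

(0, 6)

With `match`, the pattern is implicitly anchored at the beginning.
The match spans [0:6] → 'dbcvr6'.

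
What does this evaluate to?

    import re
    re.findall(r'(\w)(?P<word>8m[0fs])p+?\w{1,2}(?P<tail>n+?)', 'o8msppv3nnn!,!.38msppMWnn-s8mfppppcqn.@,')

[('o', '8ms', 'n'), ('3', '8ms', 'n'), ('s', '8mf', 'n')]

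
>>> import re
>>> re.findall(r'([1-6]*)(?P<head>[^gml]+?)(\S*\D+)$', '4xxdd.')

[('4', 'x', 'xdd.')]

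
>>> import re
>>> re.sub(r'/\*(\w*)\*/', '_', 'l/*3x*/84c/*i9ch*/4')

'l_84c_4'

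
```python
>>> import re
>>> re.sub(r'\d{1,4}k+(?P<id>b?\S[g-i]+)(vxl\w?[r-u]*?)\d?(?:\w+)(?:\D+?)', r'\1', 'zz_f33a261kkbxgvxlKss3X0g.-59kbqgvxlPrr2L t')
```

'zz_f33abxg-bqgt'

The pattern matches 1 to 4 of a digit, then one or more of a literal 'k'; then optionally a literal 'b', then a non-whitespace character, then one or more of a character in [g-i] (captured as 'id'); then the literal 'vxl', then optionally a word character, then zero or more of a character in [r-u] (lazy) (captured); then optionally a digit; then one or more of a word character (non-capturing group); then one or more of a non-digit (lazy) (non-capturing group).
With the lazy modifier that quantifier settles for the fewest repetitions that let the rest of the pattern succeed (the atoms after it are unaffected and can still be greedy).
Matches: at [7:26] → '261kkbxgvxlKss3X0g.'; at [27:42] → '59kbqgvxlPrr2L '.
The replacement refers to a captured group, so each match is rewritten using its own captured text.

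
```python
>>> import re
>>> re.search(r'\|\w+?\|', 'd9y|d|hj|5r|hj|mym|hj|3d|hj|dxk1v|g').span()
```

(3, 6)

The match spans [3:6] → '|d|'.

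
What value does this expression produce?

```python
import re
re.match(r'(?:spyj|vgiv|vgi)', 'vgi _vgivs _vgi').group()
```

`re.match` won't scan ahead — the pattern has to work from the very first character.
The match spans [0:3] → 'vgi'.

'vgi'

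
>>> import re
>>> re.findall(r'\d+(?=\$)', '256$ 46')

['256']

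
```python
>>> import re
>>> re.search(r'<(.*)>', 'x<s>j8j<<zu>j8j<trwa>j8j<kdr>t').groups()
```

('s>j8j<<zu>j8j<trwa>j8j<kdr',)

The match spans [1:29] → '<s>j8j<<zu>j8j<trwa>j8j<kdr>'.
Captured: group 1 = 's>j8j<<zu>j8j<trwa>j8j<kdr'.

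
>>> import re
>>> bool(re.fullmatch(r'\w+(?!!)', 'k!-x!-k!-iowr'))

False

Because the assertion is negative and zero-width, positions next to the forbidden text are skipped.
`re.fullmatch` requires the pattern to consume the entire string.
Here the string isn't matched end-to-end, so the call returns None, and `bool(None)` is False.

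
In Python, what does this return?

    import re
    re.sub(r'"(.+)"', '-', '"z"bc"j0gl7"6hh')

'-6hh'

Matches: at [0:12] → '"z"bc"j0gl7"'.
Each match is replaced by '-'.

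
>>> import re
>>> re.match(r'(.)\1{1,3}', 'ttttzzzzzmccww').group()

'tttt'

`match` is anchored at position 0; if the pattern doesn't fit there, it returns None.
The match spans [0:4] → 'tttt'.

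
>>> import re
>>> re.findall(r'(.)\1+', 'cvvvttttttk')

['v', 't']

`\1` is not a pattern — it's the concrete string captured by group 1, re-applied verbatim.
Scanning left to right: at [1:4] match 'vvv', group 1 = 'v'; at [4:10] match 'tttttt', group 1 = 't'.
One capturing group, so `findall` returns just the captured substring from each match — 2 in all.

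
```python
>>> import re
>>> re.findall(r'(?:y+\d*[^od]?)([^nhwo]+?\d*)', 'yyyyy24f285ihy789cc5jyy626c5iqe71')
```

['285', 'c5', '5']

The pattern matches one or more of the literal 'y', then zero or more of a digit, then optionally any character except [od] (non-capturing group); then one or more of any character except [nhwo] (lazy), then zero or more of a digit (captured).
Scanning left to right: at [0:11] match 'yyyyy24f285', group 1 = '285'; at [13:20] match 'y789cc5', group 1 = 'c5'; at [21:28] match 'yy626c5', group 1 = '5'.
`findall` collects group 1 from each match (3 total).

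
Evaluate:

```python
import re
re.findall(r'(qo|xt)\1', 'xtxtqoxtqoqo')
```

['xt', 'qo']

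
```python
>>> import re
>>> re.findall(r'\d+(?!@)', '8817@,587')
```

['881', '587']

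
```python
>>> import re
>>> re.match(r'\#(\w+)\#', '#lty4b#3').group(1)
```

`re.match` only tries the pattern at the start of the string.
The match spans [0:7] → '#lty4b#'.
Captured: group 1 = 'lty4b'.

'lty4b'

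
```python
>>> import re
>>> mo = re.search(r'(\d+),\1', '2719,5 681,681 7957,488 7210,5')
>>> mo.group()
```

'681,681'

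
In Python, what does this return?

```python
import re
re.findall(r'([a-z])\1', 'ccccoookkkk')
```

After group 1 captures some text, `\1` only succeeds where that same text appears again.
With a single group, `findall` returns only what that group captured — 5 items.

['c', 'c', 'o', 'k', 'k']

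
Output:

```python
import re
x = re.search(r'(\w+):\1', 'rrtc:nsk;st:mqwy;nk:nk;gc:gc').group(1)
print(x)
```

`\1` is not a pattern — it's the concrete string captured by group 1, re-applied verbatim.
`search` walks the string left to right and returns the first match it finds.
The match spans [17:22] → 'nk:nk'.
Captured: group 1 = 'nk'.

nk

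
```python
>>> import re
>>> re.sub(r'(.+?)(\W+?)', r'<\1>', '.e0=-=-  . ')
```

'<.e0><-><->< > '

Pattern: one or more of any character (lazy) (captured); then one or more of a non-word character (lazy) (captured).
The replacement refers to a captured group, so each match is rewritten using its own captured text.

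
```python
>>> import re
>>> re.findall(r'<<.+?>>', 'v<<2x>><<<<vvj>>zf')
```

No capturing groups, so `findall` returns the 2 full match strings.

['<<2x>>', '<<<<vvj>>']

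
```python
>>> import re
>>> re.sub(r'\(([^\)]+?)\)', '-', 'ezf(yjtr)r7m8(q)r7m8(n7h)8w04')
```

Each match is replaced by '-'.

'ezf-r7m8-r7m8-8w04'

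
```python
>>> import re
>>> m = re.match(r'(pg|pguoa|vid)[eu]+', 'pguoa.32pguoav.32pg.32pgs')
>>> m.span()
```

`re.match` won't scan ahead — the pattern has to work from the very first character.
The match spans [0:3] → 'pgu'.
Captured: group 1 = 'pg'.

(0, 3)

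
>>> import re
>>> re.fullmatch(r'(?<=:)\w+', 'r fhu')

None

The `(?=…)`/`(?<=…)` assertion just peeks at neighbouring text; it doesn't advance the match position.
`re.fullmatch` requires the pattern to consume the entire string.
Here there's no way to consume every character, so the call returns None.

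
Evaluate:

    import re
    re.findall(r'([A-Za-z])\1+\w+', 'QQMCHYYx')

`\1` has to match the exact text group 1 already captured.
Walking the string: at [0:8] match 'QQMCHYYx', group 1 = 'Q'.
One capturing group, so `findall` returns just the captured substring from the one match — 1 in all.

['Q']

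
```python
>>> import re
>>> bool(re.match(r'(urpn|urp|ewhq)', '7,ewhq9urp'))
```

With `match`, the pattern is implicitly anchored at the beginning.
Here position 0 doesn't satisfy it, so the call returns None, and `bool(None)` is False.

False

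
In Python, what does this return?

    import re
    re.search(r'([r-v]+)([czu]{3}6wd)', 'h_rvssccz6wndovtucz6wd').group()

'vtucz6wd'

The pattern matches one or more of a character in [r-v] (captured); then exactly 3 of one of [czu], then the literal '6wd' (captured).
`re.search` scans for the first position where the pattern succeeds.
The match spans [14:22] → 'vtucz6wd'.
Captured: group 1 = 'vt', group 2 = 'ucz6wd'.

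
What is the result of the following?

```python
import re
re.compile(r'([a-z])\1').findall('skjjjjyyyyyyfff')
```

['j', 'j', 'y', 'y', 'y', 'f']

After group 1 captures some text, `\1` only succeeds where that same text appears again.
Walking the string: at [2:4] match 'jj', group 1 = 'j'; at [4:6] match 'jj', group 1 = 'j'; at [6:8] match 'yy', group 1 = 'y'; at [8:10] match 'yy', group 1 = 'y'; at [10:12] match 'yy', group 1 = 'y'; ….
With a single group, `findall` returns only what that group captured — 6 items.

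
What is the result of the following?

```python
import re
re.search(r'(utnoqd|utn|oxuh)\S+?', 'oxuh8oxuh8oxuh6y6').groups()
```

('oxuh',)

The match spans [0:5] → 'oxuh8'.
Captured: group 1 = 'oxuh'.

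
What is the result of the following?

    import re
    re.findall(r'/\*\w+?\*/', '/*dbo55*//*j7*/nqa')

['/*dbo55*/', '/*j7*/']

With no groups in the pattern, `findall` gives back each whole match — 2 here.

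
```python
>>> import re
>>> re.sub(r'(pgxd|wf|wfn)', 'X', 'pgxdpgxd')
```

Matches: at [0:4] → 'pgxd'; at [4:8] → 'pgxd'.
Every occurrence is swapped for 'X'.

'XX'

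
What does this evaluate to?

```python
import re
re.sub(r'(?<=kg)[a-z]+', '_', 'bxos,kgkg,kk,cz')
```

'bxos,kg_,kk,cz'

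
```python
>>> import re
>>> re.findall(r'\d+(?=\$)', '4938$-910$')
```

Because the assertion is zero-width, the text it checks is not consumed and won't appear in the result.
Matches: at [0:4] → '4938'; at [6:9] → '910'.
`findall` yields the raw match text (2 of them) because the pattern has no groups.

['4938', '910']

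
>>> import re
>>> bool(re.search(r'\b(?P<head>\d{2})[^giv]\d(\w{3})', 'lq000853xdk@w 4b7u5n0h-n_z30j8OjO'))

This matches a word boundary (`\b`, zero-width); then exactly 2 of a digit (captured as 'head'); then any character except [giv], then a digit; then exactly 3 of a word character (captured).
Here no position works, so the call returns None, and `bool(None)` is False.

False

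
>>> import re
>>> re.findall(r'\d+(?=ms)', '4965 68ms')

['68']

Because the assertion is zero-width, the text it checks is not consumed and won't appear in the result.
Scanning left to right: at [5:7] → '68'.
Since nothing is captured, `findall` lists the 1 matched substring directly.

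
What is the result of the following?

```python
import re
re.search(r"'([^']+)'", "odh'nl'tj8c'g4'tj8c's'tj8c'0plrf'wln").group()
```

"'nl'"

`re.search` tries every starting position until one works.
The match spans [3:7] → "'nl'".
Captured: group 1 = 'nl'.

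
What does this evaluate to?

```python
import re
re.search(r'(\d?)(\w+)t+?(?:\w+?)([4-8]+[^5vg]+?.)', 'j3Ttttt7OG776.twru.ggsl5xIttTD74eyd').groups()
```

The pattern matches optionally a digit (captured); then one or more of a word character (captured); then one or more of a literal 't' (lazy); then one or more of a word character (lazy) (non-capturing group); then one or more of a character in [4-8], then one or more of any character except [5vg] (lazy), then any character (captured).
`search` walks the string left to right and returns the first match it finds.
The match spans [0:15] → 'j3Ttttt7OG776.t'.
Captured: group 1 = '', group 2 = 'j3Tttt', group 3 = '776.t'.

('', 'j3Tttt', '776.t')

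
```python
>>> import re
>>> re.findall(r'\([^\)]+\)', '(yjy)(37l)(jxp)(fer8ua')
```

Walking the string: at [0:5] → '(yjy)'; at [5:10] → '(37l)'; at [10:15] → '(jxp)'.
Since nothing is captured, `findall` lists the 3 matched substrings directly.

['(yjy)', '(37l)', '(jxp)']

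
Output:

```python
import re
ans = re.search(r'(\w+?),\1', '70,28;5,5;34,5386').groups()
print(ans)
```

The match spans [6:9] → '5,5'.
Captured: group 1 = '5'.

('5',)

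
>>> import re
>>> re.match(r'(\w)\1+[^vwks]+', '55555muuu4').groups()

('5',)

A backreference is literal: `\1` must see the identical characters the first group matched.
`match` is anchored at position 0; if the pattern doesn't fit there, it returns None.
The match spans [0:10] → '55555muuu4'.
Captured: group 1 = '5'.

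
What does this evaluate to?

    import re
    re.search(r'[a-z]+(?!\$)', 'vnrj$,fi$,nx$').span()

`(?!…)`/`(?<!…)` only lets a position through if the neighbouring text does NOT match; no characters are consumed.
The match spans [0:3] → 'vnr'.

(0, 3)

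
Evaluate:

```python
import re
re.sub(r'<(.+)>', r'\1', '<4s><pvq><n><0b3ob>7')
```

Matches: at [0:19] → '<4s><pvq><n><0b3ob>'.
The replacement refers to a captured group, so each match is rewritten using its own captured text.

'4s><pvq><n><0b3ob7'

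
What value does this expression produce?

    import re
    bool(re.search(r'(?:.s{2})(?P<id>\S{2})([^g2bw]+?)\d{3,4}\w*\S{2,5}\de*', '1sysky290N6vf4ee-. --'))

False

This matches any character, then exactly 2 of a literal 's' (non-capturing group); then exactly 2 of a non-whitespace character (captured as 'id'); then one or more of any character except [g2bw] (lazy) (captured); then 3 to 4 of a digit, then zero or more of a word character, then 2 to 5 of a non-whitespace character; then a digit, then zero or more of the literal 'e'.
`re.search` tries every starting position until one works.
Here nothing in the string fits, so the call returns None, and `bool(None)` is False.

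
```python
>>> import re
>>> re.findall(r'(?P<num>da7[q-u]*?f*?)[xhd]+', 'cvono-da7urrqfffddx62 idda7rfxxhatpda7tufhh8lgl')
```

['da7urrqfff', 'da7rf', 'da7tuf']

Because there's exactly one group, `findall` drops the full match and keeps group 1 from each hit.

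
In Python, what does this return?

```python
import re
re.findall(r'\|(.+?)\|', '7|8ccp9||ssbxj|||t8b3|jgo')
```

A `+?`/`*?`/`{m,n}?` starts at its minimum and grows only as far as needed for what follows to match.
Scanning left to right: at [1:8] match '|8ccp9|', group 1 = '8ccp9'; at [8:15] match '|ssbxj|', group 1 = 'ssbxj'; at [15:22] match '||t8b3|', group 1 = '|t8b3'.
`findall` collects group 1 from each match (3 total).

['8ccp9', 'ssbxj', '|t8b3']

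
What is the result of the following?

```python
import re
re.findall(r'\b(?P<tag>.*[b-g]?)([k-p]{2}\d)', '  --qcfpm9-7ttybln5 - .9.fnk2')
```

[('qcfpm9-7ttybln5 - .9.f', 'nk2')]

The pattern matches a word boundary (`\b`, zero-width); then zero or more of any character, then optionally a character in [b-g] (captured as 'tag'); then exactly 2 of a character in [k-p], then a digit (captured).
Scanning left to right: at [4:29] match 'qcfpm9-7ttybln5 - .9.fnk2', groups = ('qcfpm9-7ttybln5 - .9.f', 'nk2').
Multiple groups make `findall` return tuples — one 2-tuple for the one match.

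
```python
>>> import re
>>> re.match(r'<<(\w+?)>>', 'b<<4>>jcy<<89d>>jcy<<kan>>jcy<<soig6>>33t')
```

`re.match` only tries the pattern at the start of the string.
Here the pattern fails at index 0, so the call returns None.

None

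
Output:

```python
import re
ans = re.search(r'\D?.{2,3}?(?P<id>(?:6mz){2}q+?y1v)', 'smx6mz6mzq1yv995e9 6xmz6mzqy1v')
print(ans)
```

None

This matches optionally a non-digit, then 2 to 3 of any character (lazy); then the literal '6mz' repeated 2 times, then one or more of the literal 'q' (lazy), then the literal 'y1v' (captured as 'id').
`search` walks the string left to right and returns the first match it finds.
Here no position works, so the call returns None.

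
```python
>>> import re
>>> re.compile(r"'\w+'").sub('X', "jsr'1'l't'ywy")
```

Each match is replaced by 'X'.

'jsrXlXywy'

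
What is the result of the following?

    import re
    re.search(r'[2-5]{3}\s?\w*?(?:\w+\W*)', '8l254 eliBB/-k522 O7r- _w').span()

The pattern matches exactly 3 of a character in [2-5]; then optionally whitespace, then zero or more of a word character (lazy); then one or more of a word character, then zero or more of a non-word character (non-capturing group).
The match spans [2:13] → '254 eliBB/-'.

(2, 13)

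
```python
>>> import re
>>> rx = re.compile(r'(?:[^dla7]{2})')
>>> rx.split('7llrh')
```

Splitting on the pattern gives 2 pieces.

['7ll', '']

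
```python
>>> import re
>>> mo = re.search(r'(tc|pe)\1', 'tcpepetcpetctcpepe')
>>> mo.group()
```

A backreference is literal: `\1` must see the identical characters the first group matched.
The match spans [2:6] → 'pepe'.

'pepe'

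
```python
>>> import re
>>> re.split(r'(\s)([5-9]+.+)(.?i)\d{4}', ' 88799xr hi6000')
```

The pattern matches whitespace (captured); then one or more of a character in [5-9], then one or more of any character (captured); then optionally any character, then a literal 'i' (captured); then exactly 4 of a digit.
The group in the pattern means `split` returns the separators' captures alongside the pieces.

['', ' ', '88799xr h', 'i', '']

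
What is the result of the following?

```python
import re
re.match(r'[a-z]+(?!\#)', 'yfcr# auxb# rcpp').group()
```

'yfc'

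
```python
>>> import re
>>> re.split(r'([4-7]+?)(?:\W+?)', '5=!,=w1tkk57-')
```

['', '5', '!,=w1tkk', '57', '']

The pattern matches one or more of a character in [4-7] (lazy) (captured); then one or more of a non-word character (lazy) (non-capturing group).
A `+?`/`*?`/`{m,n}?` starts at its minimum and grows only as far as needed for what follows to match.
Matches to split on: at [0:2] → '5='; at [10:13] → '57-'.
Because the pattern has a capturing group, `split` also inserts each captured text between the pieces.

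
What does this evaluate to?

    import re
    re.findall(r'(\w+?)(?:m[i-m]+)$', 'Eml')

['E']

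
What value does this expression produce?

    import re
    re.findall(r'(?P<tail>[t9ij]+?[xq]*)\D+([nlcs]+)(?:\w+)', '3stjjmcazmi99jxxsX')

2 groups means the one result is a tuple of 2 captured strings — 1 here.

[('t', 'c')]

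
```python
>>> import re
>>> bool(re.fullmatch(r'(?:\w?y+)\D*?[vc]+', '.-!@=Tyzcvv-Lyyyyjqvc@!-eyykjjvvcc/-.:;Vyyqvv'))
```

False

This matches optionally a word character, then one or more of a literal 'y' (non-capturing group); then zero or more of a non-digit (lazy), then one or more of one of [vc].
`re.fullmatch` is like wrapping the pattern in `^…$` (in single-line mode).
Here the pattern can't cover the whole string, so the call returns None, and `bool(None)` is False.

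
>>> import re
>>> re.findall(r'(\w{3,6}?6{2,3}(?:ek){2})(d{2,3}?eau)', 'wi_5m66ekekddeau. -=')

[('wi_5m66ekek', 'ddeau')]

Pattern: 3 to 6 of a word character (lazy), then 2 to 3 of the literal '6', then the literal 'ek' repeated 2 times (captured); then 2 to 3 of a literal 'd' (lazy), then the literal 'eau' (captured).
Multiple groups make `findall` return tuples — one 2-tuple for the one match.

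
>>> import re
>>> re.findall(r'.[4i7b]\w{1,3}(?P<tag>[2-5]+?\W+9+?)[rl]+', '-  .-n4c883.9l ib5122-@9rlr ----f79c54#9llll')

['3.9', '22-@9', '4#9']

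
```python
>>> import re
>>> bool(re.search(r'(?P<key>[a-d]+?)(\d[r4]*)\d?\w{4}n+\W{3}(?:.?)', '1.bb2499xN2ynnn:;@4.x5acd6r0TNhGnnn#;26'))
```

This matches one or more of a character in [a-d] (lazy) (captured as 'key'); then a digit, then zero or more of one of [r4] (captured); then optionally a digit, then exactly 4 of a word character, then one or more of the literal 'n'; then exactly 3 of a non-word character; then optionally any character (non-capturing group).
`search` walks the string left to right and returns the first match it finds.
Here no position works, so the call returns None, and `bool(None)` is False.

False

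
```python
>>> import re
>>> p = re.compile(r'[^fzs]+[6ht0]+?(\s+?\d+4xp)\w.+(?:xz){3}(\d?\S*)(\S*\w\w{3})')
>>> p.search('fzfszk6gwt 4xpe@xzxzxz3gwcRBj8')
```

None

Here no position works, so the call returns None.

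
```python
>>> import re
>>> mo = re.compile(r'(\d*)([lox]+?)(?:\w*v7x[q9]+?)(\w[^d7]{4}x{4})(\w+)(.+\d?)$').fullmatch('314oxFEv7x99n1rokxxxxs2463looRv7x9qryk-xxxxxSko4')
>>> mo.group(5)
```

The match spans [0:48] → '314oxFEv7x99n1rokxxxxs2463looRv7x9qryk-xxxxxSko4'.
Captured: group 1 = '314', group 2 = 'o', group 3 = 'qryk-xxxx', group 4 = 'xSko', group 5 = '4'.

'4'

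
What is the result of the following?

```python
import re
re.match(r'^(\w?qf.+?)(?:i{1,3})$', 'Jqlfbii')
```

`re.match` only tries the pattern at the start of the string.
Here position 0 doesn't satisfy it, so the call returns None.

None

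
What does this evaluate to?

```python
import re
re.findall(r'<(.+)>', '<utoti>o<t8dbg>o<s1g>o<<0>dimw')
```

Because there's exactly one group, `findall` drops the full match and keeps group 1 from the one hit.

['utoti>o<t8dbg>o<s1g>o<<0']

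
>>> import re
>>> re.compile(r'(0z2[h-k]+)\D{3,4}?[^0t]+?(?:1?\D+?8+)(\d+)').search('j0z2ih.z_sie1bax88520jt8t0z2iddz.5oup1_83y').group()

'0z2ih.z_sie1bax88520'

The match spans [1:21] → '0z2ih.z_sie1bax88520'.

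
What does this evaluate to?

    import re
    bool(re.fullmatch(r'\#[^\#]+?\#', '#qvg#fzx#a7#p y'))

False

`re.fullmatch` is like wrapping the pattern in `^…$` (in single-line mode).
Here the pattern can't cover the whole string, so the call returns None, and `bool(None)` is False.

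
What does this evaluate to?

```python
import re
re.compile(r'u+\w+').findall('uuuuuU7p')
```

['uuuuuU7p']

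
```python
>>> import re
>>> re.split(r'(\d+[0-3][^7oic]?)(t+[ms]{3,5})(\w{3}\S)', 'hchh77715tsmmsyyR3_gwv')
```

['hchh', '77715', 'tsmms', 'yyR3', '_gwv']

This matches one or more of a digit, then a character in [0-3], then optionally any character except [7oic] (captured); then one or more of a literal 't', then 3 to 5 of one of [ms] (captured); then exactly 3 of a word character, then a non-whitespace character (captured).
Matches to split on: at [4:18] → '77715tsmmsyyR3'.
The group in the pattern means `split` returns the separators' captures alongside the pieces.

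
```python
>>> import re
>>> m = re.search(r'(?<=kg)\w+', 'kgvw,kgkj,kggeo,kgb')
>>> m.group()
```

'vw'

The lookaround is zero-width — it requires the adjacent text to match without consuming it, so the asserted text isn't part of the match.
`re.search` tries every starting position until one works.
The match spans [2:4] → 'vw'.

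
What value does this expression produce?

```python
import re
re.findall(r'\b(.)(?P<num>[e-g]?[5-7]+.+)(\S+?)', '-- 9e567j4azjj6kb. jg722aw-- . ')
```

The pattern matches a word boundary (`\b`, zero-width); then any character (captured); then optionally a character in [e-g], then one or more of a character in [5-7], then one or more of any character (captured as 'num'); then one or more of a non-whitespace character (lazy) (captured).
Walking the string: at [3:30] match '9e567j4azjj6kb. jg722aw-- .', groups = ('9', 'e567j4azjj6kb. jg722aw-- ', '.').
With 3 capturing groups, `findall` returns a 3-tuple per match.

[('9', 'e567j4azjj6kb. jg722aw-- ', '.')]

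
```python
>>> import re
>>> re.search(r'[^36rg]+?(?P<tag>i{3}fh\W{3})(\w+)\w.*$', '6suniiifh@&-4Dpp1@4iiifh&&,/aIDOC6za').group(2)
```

'4Dpp'

The pattern matches one or more of any character except [36rg] (lazy); then exactly 3 of the literal 'i', then the literal 'fh', then exactly 3 of a non-word character (captured as 'tag'); then one or more of a word character (captured); then a word character; then zero or more of any character; then anchored at the end.
`re.search` scans for the first position where the pattern succeeds.
The match spans [1:36] → 'suniiifh@&-4Dpp1@4iiifh&&,/aIDOC6za'.
Captured: group 1 = 'iiifh@&-', group 2 = '4Dpp'.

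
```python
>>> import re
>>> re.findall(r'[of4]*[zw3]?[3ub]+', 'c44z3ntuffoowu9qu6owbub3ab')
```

This matches zero or more of one of [of4], then optionally one of [zw3]; then one or more of one of [3ub].
No capturing groups, so `findall` returns the 6 full match strings.

['44z3', 'u', 'ffoowu', 'u', 'owbub3', 'b']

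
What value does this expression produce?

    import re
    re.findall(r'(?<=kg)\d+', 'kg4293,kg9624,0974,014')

['4293', '9624']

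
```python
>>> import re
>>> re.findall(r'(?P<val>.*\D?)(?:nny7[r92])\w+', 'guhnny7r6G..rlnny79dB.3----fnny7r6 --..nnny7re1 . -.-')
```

['guhnny7r6G..rlnny79dB.3----fnny7r6 --..n']

This matches zero or more of any character, then optionally a non-digit (captured as 'val'); then the literal 'nn', then the literal 'y7', then one of [r92] (non-capturing group); then one or more of a word character.
Matches: at [0:47] match 'guhnny7r6G..rlnny79dB.3----fnny7r6 --..nnny7re1', group 1 = 'guhnny7r6G..rlnny79dB.3----fnny7r6 --..n'.
One capturing group, so `findall` returns just the captured substring from the one match — 1 in all.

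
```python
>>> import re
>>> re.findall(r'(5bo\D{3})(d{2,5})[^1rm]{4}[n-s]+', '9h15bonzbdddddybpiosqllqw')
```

Pattern: the literal '5bo', then exactly 3 of a non-digit (captured); then 2 to 5 of a literal 'd' (captured); then exactly 4 of any character except [1rm], then one or more of a character in [n-s].
Walking the string: at [3:21] match '5bonzbdddddybpiosq', groups = ('5bonzb', 'ddddd').
`findall` packs the 2 group values into a tuple for every match.

[('5bonzb', 'ddddd')]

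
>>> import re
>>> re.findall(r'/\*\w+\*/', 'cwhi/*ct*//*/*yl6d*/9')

Matches: at [4:10] → '/*ct*/'; at [12:20] → '/*yl6d*/'.
`findall` yields the raw match text (2 of them) because the pattern has no groups.

['/*ct*/', '/*yl6d*/']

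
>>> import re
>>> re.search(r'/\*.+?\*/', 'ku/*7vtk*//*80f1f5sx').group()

'/*7vtk*/'

The match spans [2:10] → '/*7vtk*/'.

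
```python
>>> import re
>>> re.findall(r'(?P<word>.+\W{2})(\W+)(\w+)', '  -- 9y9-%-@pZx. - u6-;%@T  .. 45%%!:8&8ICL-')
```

[('  -- 9y9-%-@pZx. - u6-;%@T  .. 45%%!', ':', '8')]

Pattern: one or more of any character, then exactly 2 of a non-word character (captured as 'word'); then one or more of a non-word character (captured); then one or more of a word character (captured).
Walking the string: at [0:38] match '  -- 9y9-%-@pZx. - u6-;%@T  .. 45%%!:8', groups = ('  -- 9y9-%-@pZx. - u6-;%@T  .. 45%%!', ':', '8').
3 groups means the one result is a tuple of 3 captured strings — 1 here.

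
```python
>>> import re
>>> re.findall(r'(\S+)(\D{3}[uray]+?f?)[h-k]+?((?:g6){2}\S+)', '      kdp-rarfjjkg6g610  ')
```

This matches one or more of a non-whitespace character (captured); then exactly 3 of a non-digit, then one or more of one of [uray] (lazy), then optionally the literal 'f' (captured); then one or more of a character in [h-k] (lazy); then the literal 'g6' repeated 2 times, then one or more of a non-whitespace character (captured).
Scanning left to right: at [6:23] match 'kdp-rarfjjkg6g610', groups = ('kdp', '-rarf', 'g6g610').
With 3 capturing groups, `findall` returns a 3-tuple per match.

[('kdp', '-rarf', 'g6g610')]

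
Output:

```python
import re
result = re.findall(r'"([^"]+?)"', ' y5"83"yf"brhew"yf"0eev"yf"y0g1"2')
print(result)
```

['83', 'brhew', '0eev', 'y0g1']

Matches: at [3:7] match '"83"', group 1 = '83'; at [9:16] match '"brhew"', group 1 = 'brhew'; at [18:24] match '"0eev"', group 1 = '0eev'; at [26:32] match '"y0g1"', group 1 = 'y0g1'.
Because there's exactly one group, `findall` drops the full match and keeps group 1 from each hit.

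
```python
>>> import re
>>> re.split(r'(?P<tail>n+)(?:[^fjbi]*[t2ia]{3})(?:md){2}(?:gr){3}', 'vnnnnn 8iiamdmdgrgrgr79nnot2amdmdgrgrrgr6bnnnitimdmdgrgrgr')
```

The pattern matches one or more of a literal 'n' (captured as 'tail'); then zero or more of any character except [fjbi], then exactly 3 of one of [t2ia] (non-capturing group); then the literal 'md' repeated 2 times, then the literal 'gr' repeated 3 times.
Matches to split on: at [1:21] → 'nnnnn 8iiamdmdgrgrgr'; at [42:58] → 'nnnitimdmdgrgrgr'.
Because the pattern has a capturing group, `split` also inserts each captured text between the pieces.

['v', 'nnnnn', '79nnot2amdmdgrgrrgr6b', 'nnn', '']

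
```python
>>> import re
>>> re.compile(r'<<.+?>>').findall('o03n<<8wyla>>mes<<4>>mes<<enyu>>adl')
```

['<<8wyla>>', '<<4>>', '<<enyu>>']

Because the quantifier is non-greedy, it stops expanding at the earliest point where the rest of the pattern can succeed.
Scanning left to right: at [4:13] → '<<8wyla>>'; at [16:21] → '<<4>>'; at [24:32] → '<<enyu>>'.
No capturing groups, so `findall` returns the 3 full match strings.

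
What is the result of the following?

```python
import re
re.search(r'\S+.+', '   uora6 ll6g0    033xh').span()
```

The match spans [3:23] → 'uora6 ll6g0    033xh'.

(3, 23)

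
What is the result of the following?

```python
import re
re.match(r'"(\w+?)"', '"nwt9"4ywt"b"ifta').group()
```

'"nwt9"'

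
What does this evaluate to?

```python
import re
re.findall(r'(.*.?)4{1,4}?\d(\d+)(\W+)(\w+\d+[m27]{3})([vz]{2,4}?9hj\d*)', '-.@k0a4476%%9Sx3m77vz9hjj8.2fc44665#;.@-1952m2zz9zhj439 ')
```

[('-.@k0a4', '6', '%%', '9Sx3m77', 'vz9hj')]

This matches zero or more of any character, then optionally any character (captured); then 1 to 4 of the literal '4' (lazy), then a digit; then one or more of a digit (captured); then one or more of a non-word character (captured); then one or more of a word character, then one or more of a digit, then exactly 3 of one of [m27] (captured); then 2 to 4 of one of [vz] (lazy), then the literal '9hj', then zero or more of a digit (captured).
Scanning left to right: at [0:24] match '-.@k0a4476%%9Sx3m77vz9hj', groups = ('-.@k0a4', '6', '%%', '9Sx3m77', 'vz9hj').
With 5 capturing groups, `findall` returns a 5-tuple per match.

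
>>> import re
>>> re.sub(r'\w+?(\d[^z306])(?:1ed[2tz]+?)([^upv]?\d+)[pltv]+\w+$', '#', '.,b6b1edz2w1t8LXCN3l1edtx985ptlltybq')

'.,#'

`sub` substitutes '#' at each match site.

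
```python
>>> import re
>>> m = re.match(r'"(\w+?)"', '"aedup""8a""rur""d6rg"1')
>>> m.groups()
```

('aedup',)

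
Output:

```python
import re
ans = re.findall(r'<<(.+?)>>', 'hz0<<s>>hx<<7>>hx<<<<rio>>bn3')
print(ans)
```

A non-greedy quantifier consumes as few characters as it can — just enough that the remainder of the pattern still matches from where it stops; whatever follows it matches normally.
With a single group, `findall` returns only what that group captured — 3 items.

['s', '7', '<<rio']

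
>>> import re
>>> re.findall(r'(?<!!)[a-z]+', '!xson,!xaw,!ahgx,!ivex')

['son', 'aw', 'hgx', 'vex']

`(?!…)`/`(?<!…)` only lets a position through if the neighbouring text does NOT match; no characters are consumed.
Since nothing is captured, `findall` lists the 4 matched substrings directly.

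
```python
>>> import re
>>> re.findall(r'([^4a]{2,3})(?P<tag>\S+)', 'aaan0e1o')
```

The pattern matches 2 to 3 of any character except [4a] (captured); then one or more of a non-whitespace character (captured as 'tag').
Walking the string: at [3:8] match 'n0e1o', groups = ('n0e', '1o').
`findall` packs the 2 group values into a tuple for every match.

[('n0e', '1o')]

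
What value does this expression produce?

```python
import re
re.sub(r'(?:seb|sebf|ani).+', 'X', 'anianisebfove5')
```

Each match is replaced by 'X'.

'X'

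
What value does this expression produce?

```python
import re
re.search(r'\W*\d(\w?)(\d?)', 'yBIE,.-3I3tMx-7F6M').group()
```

',.-3I3'

The match spans [4:10] → ',.-3I3'.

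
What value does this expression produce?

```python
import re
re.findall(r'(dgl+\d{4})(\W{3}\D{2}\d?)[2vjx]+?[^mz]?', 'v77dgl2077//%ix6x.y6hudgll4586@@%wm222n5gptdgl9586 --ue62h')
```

[('dgl2077', '//%ix6'), ('dgll4586', '@@%wm2'), ('dgl9586', ' --ue6')]

This matches the literal 'dg', then one or more of the literal 'l', then exactly 4 of a digit (captured); then exactly 3 of a non-word character, then exactly 2 of a non-digit, then optionally a digit (captured); then one or more of one of [2vjx] (lazy), then optionally any character except [mz].
Multiple groups make `findall` return tuples — one 2-tuple for each match.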